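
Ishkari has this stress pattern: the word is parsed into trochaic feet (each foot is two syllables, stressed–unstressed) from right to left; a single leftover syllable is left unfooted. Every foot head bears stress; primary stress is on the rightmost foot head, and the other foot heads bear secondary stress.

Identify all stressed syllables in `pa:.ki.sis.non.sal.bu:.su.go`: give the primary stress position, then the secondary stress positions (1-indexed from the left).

primary 7, secondary 1, 3, 5

Parse right to left into trochaic (ˈσσ) feet: (ˈpa:.ki) (ˈsis.non) (ˈsal.bu:) (ˈsu.go).
Foot heads (stressed positions): 1, 3, 5, 7.
End Rule Rightmost: primary stress on the rightmost head = syllable 7.
Secondary stress on 1, 3, 5: ˌpa:.ki.ˌsis.non.ˌsal.bu:.ˈsu.go.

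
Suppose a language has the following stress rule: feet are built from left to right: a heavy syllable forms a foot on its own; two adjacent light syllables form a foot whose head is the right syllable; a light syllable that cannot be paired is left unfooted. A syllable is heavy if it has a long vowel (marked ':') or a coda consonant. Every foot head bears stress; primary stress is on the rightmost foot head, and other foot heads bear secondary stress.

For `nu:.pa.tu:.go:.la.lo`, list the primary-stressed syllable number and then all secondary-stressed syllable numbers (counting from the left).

primary 6, secondary 1, 3, 4

Weights: 1 nu: H, 2 pa L, 3 tu: H, 4 go: H, 5 la L, 6 lo L.
Parse left to right (heavy = foot alone; LL = one foot; stranded L unfooted): (ˈnu:) pa (ˈtu:) (ˈgo:) (la.ˈlo).
Foot heads: 1, 3, 4, 6.
Primary stress on the rightmost head = syllable 6.
Secondary stress on 1, 3, 4: ˌnu:.pa.ˌtu:.ˌgo:.la.ˈlo.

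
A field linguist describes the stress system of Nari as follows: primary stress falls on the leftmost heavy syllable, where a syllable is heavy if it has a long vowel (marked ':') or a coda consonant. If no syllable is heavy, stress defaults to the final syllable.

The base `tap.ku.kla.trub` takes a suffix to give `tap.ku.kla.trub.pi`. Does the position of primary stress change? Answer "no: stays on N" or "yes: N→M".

Base `tap.ku.kla.trub` (4 syllables):
  Weights: 1 tap H, 2 ku L, 3 kla L, 4 trub H.
  Heavy syllables in the domain: 1, 4. The leftmost is syllable 1 (tap).
  → primary stress on syllable 1.
Suffixed `tap.ku.kla.trub.pi` (5 syllables):
  Weights: 1 tap H, 2 ku L, 3 kla L, 4 trub H, 5 pi L.
  Heavy syllables in the domain: 1, 4. The leftmost is syllable 1 (tap).
  → primary stress on syllable 1.

no: stays on 1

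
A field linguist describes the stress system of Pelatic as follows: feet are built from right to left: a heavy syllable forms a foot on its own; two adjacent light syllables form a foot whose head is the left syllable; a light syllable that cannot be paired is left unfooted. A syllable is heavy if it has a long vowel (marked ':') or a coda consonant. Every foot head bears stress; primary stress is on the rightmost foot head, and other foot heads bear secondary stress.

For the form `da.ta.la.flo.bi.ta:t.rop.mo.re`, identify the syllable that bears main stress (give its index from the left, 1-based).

8

Weights: 1 da L, 2 ta L, 3 la L, 4 flo L, 5 bi L, 6 ta:t H, 7 rop H, 8 mo L, 9 re L.
Parse right to left (heavy = foot alone; LL = one foot; stranded L unfooted): da (ˈta.la) (ˈflo.bi) (ˈta:t) (ˈrop) (ˈmo.re).
Foot heads: 2, 4, 6, 7, 8.
Primary stress on the rightmost head = syllable 8.
Primary stress: syllable 8 → da.ta.la.flo.bi.ta:t.rop.ˈmo.re.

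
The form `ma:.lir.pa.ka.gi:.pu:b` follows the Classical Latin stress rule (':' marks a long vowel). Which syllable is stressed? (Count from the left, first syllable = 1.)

Classical Latin: stress the penult if heavy (long vowel or closed), else the antepenult.
Weights: 4 ka L, 5 gi: H, 6 pu:b H.
The penult (syllable 5, gi:) is heavy, so it takes stress.
Stress on syllable 5: ma:.lir.pa.ka.ˈgi:.pu:b.

5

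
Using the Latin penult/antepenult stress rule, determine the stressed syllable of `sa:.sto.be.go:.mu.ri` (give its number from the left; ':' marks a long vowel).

Classical Latin: stress the penult if heavy (long vowel or closed), else the antepenult.
Weights: 4 go: H, 5 mu L, 6 ri L.
The penult (syllable 5, mu) is light, so stress falls on the antepenult (syllable 4, go:).
Stress on syllable 4: sa:.sto.be.ˈgo:.mu.ri.

4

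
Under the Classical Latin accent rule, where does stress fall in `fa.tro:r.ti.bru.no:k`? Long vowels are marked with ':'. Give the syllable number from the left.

Classical Latin: stress the penult if heavy (long vowel or closed), else the antepenult.
Weights: 3 ti L, 4 bru L, 5 no:k H.
The penult (syllable 4, bru) is light, so stress falls on the antepenult (syllable 3, ti).
Stress on syllable 3: fa.tro:r.ˈti.bru.no:k.

3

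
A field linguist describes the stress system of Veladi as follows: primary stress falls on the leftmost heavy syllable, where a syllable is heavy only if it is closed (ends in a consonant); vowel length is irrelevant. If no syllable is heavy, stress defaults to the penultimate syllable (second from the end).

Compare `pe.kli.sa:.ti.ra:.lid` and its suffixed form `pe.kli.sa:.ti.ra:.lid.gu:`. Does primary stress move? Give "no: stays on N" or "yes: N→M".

no: stays on 6

Base `pe.kli.sa:.ti.ra:.lid` (6 syllables):
  Weights: 1 pe L, 2 kli L, 3 sa: L, 4 ti L, 5 ra: L, 6 lid H.
  Heavy syllables in the domain: 6. The leftmost is syllable 6 (lid).
  → primary stress on syllable 6.
Suffixed `pe.kli.sa:.ti.ra:.lid.gu:` (7 syllables):
  Weights: 1 pe L, 2 kli L, 3 sa: L, 4 ti L, 5 ra: L, 6 lid H, 7 gu: L.
  Heavy syllables in the domain: 6. The leftmost is syllable 6 (lid).
  → primary stress on syllable 6.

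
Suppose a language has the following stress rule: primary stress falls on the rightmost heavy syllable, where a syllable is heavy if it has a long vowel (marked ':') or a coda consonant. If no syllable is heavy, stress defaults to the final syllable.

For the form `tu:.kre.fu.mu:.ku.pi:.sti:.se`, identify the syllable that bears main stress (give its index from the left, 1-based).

Weights: 1 tu: H, 2 kre L, 3 fu L, 4 mu: H, 5 ku L, 6 pi: H, 7 sti: H, 8 se L.
Heavy syllables in the domain: 1, 4, 6, 7. The rightmost is syllable 7 (sti:).
Primary stress: syllable 7 → tu:.kre.fu.mu:.ku.pi:.ˈsti:.se.

7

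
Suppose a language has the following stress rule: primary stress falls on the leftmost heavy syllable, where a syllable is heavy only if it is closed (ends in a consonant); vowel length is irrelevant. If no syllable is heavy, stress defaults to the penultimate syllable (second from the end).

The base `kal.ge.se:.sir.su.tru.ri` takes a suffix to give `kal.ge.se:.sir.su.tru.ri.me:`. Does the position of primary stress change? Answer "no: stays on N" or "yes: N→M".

Base `kal.ge.se:.sir.su.tru.ri` (7 syllables):
  Weights: 1 kal H, 2 ge L, 3 se: L, 4 sir H, 5 su L, 6 tru L, 7 ri L.
  Heavy syllables in the domain: 1, 4. The leftmost is syllable 1 (kal).
  → primary stress on syllable 1.
Suffixed `kal.ge.se:.sir.su.tru.ri.me:` (8 syllables):
  Weights: 1 kal H, 2 ge L, 3 se: L, 4 sir H, 5 su L, 6 tru L, 7 ri L, 8 me: L.
  Heavy syllables in the domain: 1, 4. The leftmost is syllable 1 (kal).
  → primary stress on syllable 1.

no: stays on 1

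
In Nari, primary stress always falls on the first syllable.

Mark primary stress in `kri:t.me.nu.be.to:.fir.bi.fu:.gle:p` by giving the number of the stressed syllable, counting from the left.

The word has 9 syllables; the first syllable is syllable 1 (kri:t).
Primary stress: syllable 1 → ˈkri:t.me.nu.be.to:.fir.bi.fu:.gle:p.

1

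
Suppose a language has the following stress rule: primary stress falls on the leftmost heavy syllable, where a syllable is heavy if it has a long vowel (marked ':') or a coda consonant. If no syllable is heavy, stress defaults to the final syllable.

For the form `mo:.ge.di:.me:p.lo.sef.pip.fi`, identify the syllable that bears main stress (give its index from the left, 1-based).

Weights: 1 mo: H, 2 ge L, 3 di: H, 4 me:p H, 5 lo L, 6 sef H, 7 pip H, 8 fi L.
Heavy syllables in the domain: 1, 3, 4, 6, 7. The leftmost is syllable 1 (mo:).
Primary stress: syllable 1 → ˈmo:.ge.di:.me:p.lo.sef.pip.fi.

1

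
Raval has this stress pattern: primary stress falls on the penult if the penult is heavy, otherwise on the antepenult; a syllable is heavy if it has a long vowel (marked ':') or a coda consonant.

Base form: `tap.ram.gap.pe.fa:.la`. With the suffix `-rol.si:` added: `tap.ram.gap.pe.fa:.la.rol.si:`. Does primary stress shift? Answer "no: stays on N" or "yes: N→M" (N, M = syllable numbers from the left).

yes: 5→7

Base `tap.ram.gap.pe.fa:.la` (6 syllables):
  Weights: 4 pe L, 5 fa: H, 6 la L.
  The penult (syllable 5, fa:) is heavy, so it takes stress.
  → primary stress on syllable 5.
Suffixed `tap.ram.gap.pe.fa:.la.rol.si:` (8 syllables):
  Weights: 6 la L, 7 rol H, 8 si: H.
  The penult (syllable 7, rol) is heavy, so it takes stress.
  → primary stress on syllable 7.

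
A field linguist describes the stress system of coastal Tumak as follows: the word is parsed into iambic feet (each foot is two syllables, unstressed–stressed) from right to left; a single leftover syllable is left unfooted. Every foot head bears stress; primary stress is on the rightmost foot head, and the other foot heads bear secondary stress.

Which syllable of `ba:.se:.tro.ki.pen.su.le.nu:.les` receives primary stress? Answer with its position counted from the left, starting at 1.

Parse right to left into iambic (σˈσ) feet: ba: (se:.ˈtro) (ki.ˈpen) (su.ˈle) (nu:.ˈles). Syllable 1 is left unfooted.
Foot heads (stressed positions): 3, 5, 7, 9.
End Rule Rightmost: primary stress on the rightmost head = syllable 9.
Primary stress: syllable 9 → ba:.se:.tro.ki.pen.su.le.nu:.ˈles.

9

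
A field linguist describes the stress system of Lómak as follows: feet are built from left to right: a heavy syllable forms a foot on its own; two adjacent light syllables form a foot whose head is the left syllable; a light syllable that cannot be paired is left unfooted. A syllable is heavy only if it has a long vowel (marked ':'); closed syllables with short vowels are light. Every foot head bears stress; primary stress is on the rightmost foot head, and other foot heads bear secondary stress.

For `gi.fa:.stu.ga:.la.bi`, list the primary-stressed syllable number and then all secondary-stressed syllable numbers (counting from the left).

Weights: 1 gi L, 2 fa: H, 3 stu L, 4 ga: H, 5 la L, 6 bi L.
Parse left to right (heavy = foot alone; LL = one foot; stranded L unfooted): gi (ˈfa:) stu (ˈga:) (ˈla.bi).
Foot heads: 2, 4, 5.
Primary stress on the rightmost head = syllable 5.
Secondary stress on 2, 4: gi.ˌfa:.stu.ˌga:.ˈla.bi.

primary 5, secondary 2, 4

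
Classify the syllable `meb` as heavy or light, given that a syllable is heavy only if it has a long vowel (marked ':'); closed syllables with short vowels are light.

light

`meb`: short vowel, closed (coda /b/). Short vowel → light.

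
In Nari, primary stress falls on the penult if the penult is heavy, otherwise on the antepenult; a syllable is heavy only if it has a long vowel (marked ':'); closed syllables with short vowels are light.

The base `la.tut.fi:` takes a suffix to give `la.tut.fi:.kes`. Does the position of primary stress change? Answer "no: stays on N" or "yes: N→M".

Base `la.tut.fi:` (3 syllables):
  Weights: 1 la L, 2 tut L, 3 fi: H.
  The penult (syllable 2, tut) is light, so stress falls on the antepenult (syllable 1, la).
  → primary stress on syllable 1.
Suffixed `la.tut.fi:.kes` (4 syllables):
  Weights: 2 tut L, 3 fi: H, 4 kes L.
  The penult (syllable 3, fi:) is heavy, so it takes stress.
  → primary stress on syllable 3.

yes: 1→3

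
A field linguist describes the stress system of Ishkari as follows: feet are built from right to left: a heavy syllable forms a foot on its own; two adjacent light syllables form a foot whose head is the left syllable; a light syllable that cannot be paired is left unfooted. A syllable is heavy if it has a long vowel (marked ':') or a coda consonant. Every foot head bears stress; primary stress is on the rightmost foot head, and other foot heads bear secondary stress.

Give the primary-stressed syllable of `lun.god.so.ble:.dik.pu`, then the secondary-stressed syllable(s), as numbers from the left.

primary 5, secondary 1, 2, 4

Weights: 1 lun H, 2 god H, 3 so L, 4 ble: H, 5 dik H, 6 pu L.
Parse right to left (heavy = foot alone; LL = one foot; stranded L unfooted): (ˈlun) (ˈgod) so (ˈble:) (ˈdik) pu.
Foot heads: 1, 2, 4, 5.
Primary stress on the rightmost head = syllable 5.
Secondary stress on 1, 2, 4: ˌlun.ˌgod.so.ˌble:.ˈdik.pu.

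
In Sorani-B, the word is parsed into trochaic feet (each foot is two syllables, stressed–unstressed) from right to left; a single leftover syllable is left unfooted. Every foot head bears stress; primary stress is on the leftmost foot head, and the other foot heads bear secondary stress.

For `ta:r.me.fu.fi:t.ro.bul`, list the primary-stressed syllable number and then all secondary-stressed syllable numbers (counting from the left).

primary 1, secondary 3, 5

Parse right to left into trochaic (ˈσσ) feet: (ˈta:r.me) (ˈfu.fi:t) (ˈro.bul).
Foot heads (stressed positions): 1, 3, 5.
End Rule Leftmost: primary stress on the leftmost head = syllable 1.
Secondary stress on 3, 5: ˈta:r.me.ˌfu.fi:t.ˌro.bul.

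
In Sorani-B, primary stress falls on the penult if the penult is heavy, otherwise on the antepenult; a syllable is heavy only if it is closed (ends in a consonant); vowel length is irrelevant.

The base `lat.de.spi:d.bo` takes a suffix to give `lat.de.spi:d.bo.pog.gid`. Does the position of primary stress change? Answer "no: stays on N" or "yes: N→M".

yes: 3→5

Base `lat.de.spi:d.bo` (4 syllables):
  Weights: 2 de L, 3 spi:d H, 4 bo L.
  The penult (syllable 3, spi:d) is heavy, so it takes stress.
  → primary stress on syllable 3.
Suffixed `lat.de.spi:d.bo.pog.gid` (6 syllables):
  Weights: 4 bo L, 5 pog H, 6 gid H.
  The penult (syllable 5, pog) is heavy, so it takes stress.
  → primary stress on syllable 5.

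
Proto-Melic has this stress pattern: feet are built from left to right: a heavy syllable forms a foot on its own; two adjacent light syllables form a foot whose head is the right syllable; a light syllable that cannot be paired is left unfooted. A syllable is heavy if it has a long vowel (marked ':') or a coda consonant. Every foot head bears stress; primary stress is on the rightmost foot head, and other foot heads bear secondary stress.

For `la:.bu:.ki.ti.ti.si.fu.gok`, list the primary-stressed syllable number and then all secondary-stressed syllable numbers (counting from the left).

primary 8, secondary 1, 2, 4, 6

Weights: 1 la: H, 2 bu: H, 3 ki L, 4 ti L, 5 ti L, 6 si L, 7 fu L, 8 gok H.
Parse left to right (heavy = foot alone; LL = one foot; stranded L unfooted): (ˈla:) (ˈbu:) (ki.ˈti) (ti.ˈsi) fu (ˈgok).
Foot heads: 1, 2, 4, 6, 8.
Primary stress on the rightmost head = syllable 8.
Secondary stress on 1, 2, 4, 6: ˌla:.ˌbu:.ki.ˌti.ti.ˌsi.fu.ˈgok.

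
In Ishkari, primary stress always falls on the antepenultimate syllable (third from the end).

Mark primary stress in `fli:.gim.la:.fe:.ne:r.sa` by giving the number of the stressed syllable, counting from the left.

The word has 6 syllables; the antepenultimate syllable (third from the end) is syllable 4 (fe:).
Primary stress: syllable 4 → fli:.gim.la:.ˈfe:.ne:r.sa.

4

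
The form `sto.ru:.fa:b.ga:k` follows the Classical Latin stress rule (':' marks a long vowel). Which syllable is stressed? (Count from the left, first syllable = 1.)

Classical Latin: stress the penult if heavy (long vowel or closed), else the antepenult.
Weights: 2 ru: H, 3 fa:b H, 4 ga:k H.
The penult (syllable 3, fa:b) is heavy, so it takes stress.
Stress on syllable 3: sto.ru:.ˈfa:b.ga:k.

3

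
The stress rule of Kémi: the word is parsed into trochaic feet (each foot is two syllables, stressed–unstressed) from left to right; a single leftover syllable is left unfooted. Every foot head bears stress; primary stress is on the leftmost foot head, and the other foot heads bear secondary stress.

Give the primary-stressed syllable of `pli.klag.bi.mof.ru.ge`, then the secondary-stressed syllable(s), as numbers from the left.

primary 1, secondary 3, 5

Parse left to right into trochaic (ˈσσ) feet: (ˈpli.klag) (ˈbi.mof) (ˈru.ge).
Foot heads (stressed positions): 1, 3, 5.
End Rule Leftmost: primary stress on the leftmost head = syllable 1.
Secondary stress on 3, 5: ˈpli.klag.ˌbi.mof.ˌru.ge.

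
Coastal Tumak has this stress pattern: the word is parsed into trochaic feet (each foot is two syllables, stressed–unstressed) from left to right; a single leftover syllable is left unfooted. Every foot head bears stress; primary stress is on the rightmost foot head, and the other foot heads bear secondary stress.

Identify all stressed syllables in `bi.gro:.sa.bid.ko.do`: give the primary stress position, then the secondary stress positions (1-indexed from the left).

primary 5, secondary 1, 3

Parse left to right into trochaic (ˈσσ) feet: (ˈbi.gro:) (ˈsa.bid) (ˈko.do).
Foot heads (stressed positions): 1, 3, 5.
End Rule Rightmost: primary stress on the rightmost head = syllable 5.
Secondary stress on 1, 3: ˌbi.gro:.ˌsa.bid.ˈko.do.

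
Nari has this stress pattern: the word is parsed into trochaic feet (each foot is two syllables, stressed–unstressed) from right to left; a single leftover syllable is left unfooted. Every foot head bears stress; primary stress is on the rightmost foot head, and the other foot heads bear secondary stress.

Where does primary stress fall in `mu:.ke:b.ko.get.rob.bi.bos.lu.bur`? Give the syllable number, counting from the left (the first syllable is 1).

Parse right to left into trochaic (ˈσσ) feet: mu: (ˈke:b.ko) (ˈget.rob) (ˈbi.bos) (ˈlu.bur). Syllable 1 is left unfooted.
Foot heads (stressed positions): 2, 4, 6, 8.
End Rule Rightmost: primary stress on the rightmost head = syllable 8.
Primary stress: syllable 8 → mu:.ke:b.ko.get.rob.bi.bos.ˈlu.bur.

8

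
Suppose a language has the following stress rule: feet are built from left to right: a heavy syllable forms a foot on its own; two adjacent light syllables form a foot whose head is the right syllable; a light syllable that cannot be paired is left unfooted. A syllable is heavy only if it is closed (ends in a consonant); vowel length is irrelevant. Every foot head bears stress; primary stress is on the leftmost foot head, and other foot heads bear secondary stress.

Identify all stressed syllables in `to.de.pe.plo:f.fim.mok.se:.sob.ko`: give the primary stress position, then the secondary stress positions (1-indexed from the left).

Weights: 1 to L, 2 de L, 3 pe L, 4 plo:f H, 5 fim H, 6 mok H, 7 se: L, 8 sob H, 9 ko L.
Parse left to right (heavy = foot alone; LL = one foot; stranded L unfooted): (to.ˈde) pe (ˈplo:f) (ˈfim) (ˈmok) se: (ˈsob) ko.
Foot heads: 2, 4, 5, 6, 8.
Primary stress on the leftmost head = syllable 2.
Secondary stress on 4, 5, 6, 8: to.ˈde.pe.ˌplo:f.ˌfim.ˌmok.se:.ˌsob.ko.

primary 2, secondary 4, 5, 6, 8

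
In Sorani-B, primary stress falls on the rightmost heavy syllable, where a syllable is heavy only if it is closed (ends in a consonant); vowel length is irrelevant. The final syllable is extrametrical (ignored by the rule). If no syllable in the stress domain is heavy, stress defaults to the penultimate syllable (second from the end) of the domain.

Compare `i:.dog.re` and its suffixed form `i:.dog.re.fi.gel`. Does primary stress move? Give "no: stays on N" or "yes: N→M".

no: stays on 2

Base `i:.dog.re` (3 syllables):
  The final syllable (3, re) is extrametrical; the stress domain is syllables 1–2.
  Weights: 1 i: L, 2 dog H.
  Heavy syllables in the domain: 2. The rightmost is syllable 2 (dog).
  → primary stress on syllable 2.
Suffixed `i:.dog.re.fi.gel` (5 syllables):
  The final syllable (5, gel) is extrametrical; the stress domain is syllables 1–4.
  Weights: 1 i: L, 2 dog H, 3 re L, 4 fi L.
  Heavy syllables in the domain: 2. The rightmost is syllable 2 (dog).
  → primary stress on syllable 2.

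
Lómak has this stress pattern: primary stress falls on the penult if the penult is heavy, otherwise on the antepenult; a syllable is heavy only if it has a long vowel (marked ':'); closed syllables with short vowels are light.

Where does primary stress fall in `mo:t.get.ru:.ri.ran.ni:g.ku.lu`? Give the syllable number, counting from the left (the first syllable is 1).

Weights: 6 ni:g H, 7 ku L, 8 lu L.
The penult (syllable 7, ku) is light, so stress falls on the antepenult (syllable 6, ni:g).
Primary stress: syllable 6 → mo:t.get.ru:.ri.ran.ˈni:g.ku.lu.

6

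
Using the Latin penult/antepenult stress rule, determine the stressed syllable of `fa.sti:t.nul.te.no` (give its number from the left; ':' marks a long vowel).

Classical Latin: stress the penult if heavy (long vowel or closed), else the antepenult.
Weights: 3 nul H, 4 te L, 5 no L.
The penult (syllable 4, te) is light, so stress falls on the antepenult (syllable 3, nul).
Stress on syllable 3: fa.sti:t.ˈnul.te.no.

3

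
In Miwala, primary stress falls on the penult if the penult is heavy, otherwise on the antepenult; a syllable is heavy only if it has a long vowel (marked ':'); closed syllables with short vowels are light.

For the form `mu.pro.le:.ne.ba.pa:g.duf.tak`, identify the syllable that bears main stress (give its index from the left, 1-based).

6

Weights: 6 pa:g H, 7 duf L, 8 tak L.
The penult (syllable 7, duf) is light, so stress falls on the antepenult (syllable 6, pa:g).
Primary stress: syllable 6 → mu.pro.le:.ne.ba.ˈpa:g.duf.tak.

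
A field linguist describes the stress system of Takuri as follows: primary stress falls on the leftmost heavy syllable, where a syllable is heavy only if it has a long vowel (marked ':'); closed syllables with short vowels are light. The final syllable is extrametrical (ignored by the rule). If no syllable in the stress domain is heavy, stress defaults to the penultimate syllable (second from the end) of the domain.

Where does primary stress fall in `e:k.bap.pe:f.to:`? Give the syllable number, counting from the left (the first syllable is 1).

The final syllable (4, to:) is extrametrical; the stress domain is syllables 1–3.
Weights: 1 e:k H, 2 bap L, 3 pe:f H.
Heavy syllables in the domain: 1, 3. The leftmost is syllable 1 (e:k).
Primary stress: syllable 1 → ˈe:k.bap.pe:f.to:.

1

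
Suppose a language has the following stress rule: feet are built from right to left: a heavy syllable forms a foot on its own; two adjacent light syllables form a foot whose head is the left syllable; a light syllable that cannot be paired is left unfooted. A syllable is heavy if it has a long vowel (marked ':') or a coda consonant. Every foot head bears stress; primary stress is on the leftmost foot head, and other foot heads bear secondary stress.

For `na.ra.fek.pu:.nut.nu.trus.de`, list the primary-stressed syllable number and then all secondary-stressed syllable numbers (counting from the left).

primary 1, secondary 3, 4, 5, 7

Weights: 1 na L, 2 ra L, 3 fek H, 4 pu: H, 5 nut H, 6 nu L, 7 trus H, 8 de L.
Parse right to left (heavy = foot alone; LL = one foot; stranded L unfooted): (ˈna.ra) (ˈfek) (ˈpu:) (ˈnut) nu (ˈtrus) de.
Foot heads: 1, 3, 4, 5, 7.
Primary stress on the leftmost head = syllable 1.
Secondary stress on 3, 4, 5, 7: ˈna.ra.ˌfek.ˌpu:.ˌnut.nu.ˌtrus.de.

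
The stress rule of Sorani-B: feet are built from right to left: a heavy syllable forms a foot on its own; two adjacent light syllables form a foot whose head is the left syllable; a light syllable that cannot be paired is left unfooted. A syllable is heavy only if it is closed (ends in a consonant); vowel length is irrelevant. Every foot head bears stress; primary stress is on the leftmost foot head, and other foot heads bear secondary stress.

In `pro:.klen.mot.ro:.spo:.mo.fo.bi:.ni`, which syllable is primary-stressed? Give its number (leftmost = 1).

2

Weights: 1 pro: L, 2 klen H, 3 mot H, 4 ro: L, 5 spo: L, 6 mo L, 7 fo L, 8 bi: L, 9 ni L.
Parse right to left (heavy = foot alone; LL = one foot; stranded L unfooted): pro: (ˈklen) (ˈmot) (ˈro:.spo:) (ˈmo.fo) (ˈbi:.ni).
Foot heads: 2, 3, 4, 6, 8.
Primary stress on the leftmost head = syllable 2.
Primary stress: syllable 2 → pro:.ˈklen.mot.ro:.spo:.mo.fo.bi:.ni.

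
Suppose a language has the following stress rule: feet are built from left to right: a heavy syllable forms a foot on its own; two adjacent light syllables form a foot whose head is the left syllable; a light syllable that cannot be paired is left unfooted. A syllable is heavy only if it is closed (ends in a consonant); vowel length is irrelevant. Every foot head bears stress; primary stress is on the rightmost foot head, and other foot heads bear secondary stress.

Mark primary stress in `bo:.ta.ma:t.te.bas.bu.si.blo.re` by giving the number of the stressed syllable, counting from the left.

Weights: 1 bo: L, 2 ta L, 3 ma:t H, 4 te L, 5 bas H, 6 bu L, 7 si L, 8 blo L, 9 re L.
Parse left to right (heavy = foot alone; LL = one foot; stranded L unfooted): (ˈbo:.ta) (ˈma:t) te (ˈbas) (ˈbu.si) (ˈblo.re).
Foot heads: 1, 3, 5, 6, 8.
Primary stress on the rightmost head = syllable 8.
Primary stress: syllable 8 → bo:.ta.ma:t.te.bas.bu.si.ˈblo.re.

8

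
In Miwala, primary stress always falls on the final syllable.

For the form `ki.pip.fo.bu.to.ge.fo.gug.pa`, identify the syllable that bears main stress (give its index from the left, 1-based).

The word has 9 syllables; the final syllable is syllable 9 (pa).
Primary stress: syllable 9 → ki.pip.fo.bu.to.ge.fo.gug.ˈpa.

9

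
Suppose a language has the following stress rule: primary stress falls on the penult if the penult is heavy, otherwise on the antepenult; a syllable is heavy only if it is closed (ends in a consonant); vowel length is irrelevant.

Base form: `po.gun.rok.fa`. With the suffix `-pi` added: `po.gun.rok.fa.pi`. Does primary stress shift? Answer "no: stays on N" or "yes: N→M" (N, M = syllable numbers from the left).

no: stays on 3

Base `po.gun.rok.fa` (4 syllables):
  Weights: 2 gun H, 3 rok H, 4 fa L.
  The penult (syllable 3, rok) is heavy, so it takes stress.
  → primary stress on syllable 3.
Suffixed `po.gun.rok.fa.pi` (5 syllables):
  Weights: 3 rok H, 4 fa L, 5 pi L.
  The penult (syllable 4, fa) is light, so stress falls on the antepenult (syllable 3, rok).
  → primary stress on syllable 3.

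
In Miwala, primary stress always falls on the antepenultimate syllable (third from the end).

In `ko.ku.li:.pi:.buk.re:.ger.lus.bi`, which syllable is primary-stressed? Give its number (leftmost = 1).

7

The word has 9 syllables; the antepenultimate syllable (third from the end) is syllable 7 (ger).
Primary stress: syllable 7 → ko.ku.li:.pi:.buk.re:.ˈger.lus.bi.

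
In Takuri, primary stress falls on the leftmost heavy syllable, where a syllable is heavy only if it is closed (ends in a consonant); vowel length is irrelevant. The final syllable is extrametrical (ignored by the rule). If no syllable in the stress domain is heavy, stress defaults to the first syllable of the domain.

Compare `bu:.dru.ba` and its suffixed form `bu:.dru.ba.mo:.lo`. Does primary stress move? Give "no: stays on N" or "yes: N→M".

Base `bu:.dru.ba` (3 syllables):
  The final syllable (3, ba) is extrametrical; the stress domain is syllables 1–2.
  Weights: 1 bu: L, 2 dru L.
  No heavy syllable in the domain; default to the first syllable of the domain = syllable 1.
  → primary stress on syllable 1.
Suffixed `bu:.dru.ba.mo:.lo` (5 syllables):
  The final syllable (5, lo) is extrametrical; the stress domain is syllables 1–4.
  Weights: 1 bu: L, 2 dru L, 3 ba L, 4 mo: L.
  No heavy syllable in the domain; default to the first syllable of the domain = syllable 1.
  → primary stress on syllable 1.

no: stays on 1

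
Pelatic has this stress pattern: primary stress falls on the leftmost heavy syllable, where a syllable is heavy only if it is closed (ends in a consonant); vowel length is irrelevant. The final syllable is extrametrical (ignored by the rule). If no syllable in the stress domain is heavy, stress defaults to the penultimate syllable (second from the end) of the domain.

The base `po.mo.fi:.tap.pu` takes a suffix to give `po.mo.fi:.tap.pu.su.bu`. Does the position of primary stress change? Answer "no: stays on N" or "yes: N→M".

Base `po.mo.fi:.tap.pu` (5 syllables):
  The final syllable (5, pu) is extrametrical; the stress domain is syllables 1–4.
  Weights: 1 po L, 2 mo L, 3 fi: L, 4 tap H.
  Heavy syllables in the domain: 4. The leftmost is syllable 4 (tap).
  → primary stress on syllable 4.
Suffixed `po.mo.fi:.tap.pu.su.bu` (7 syllables):
  The final syllable (7, bu) is extrametrical; the stress domain is syllables 1–6.
  Weights: 1 po L, 2 mo L, 3 fi: L, 4 tap H, 5 pu L, 6 su L.
  Heavy syllables in the domain: 4. The leftmost is syllable 4 (tap).
  → primary stress on syllable 4.

no: stays on 4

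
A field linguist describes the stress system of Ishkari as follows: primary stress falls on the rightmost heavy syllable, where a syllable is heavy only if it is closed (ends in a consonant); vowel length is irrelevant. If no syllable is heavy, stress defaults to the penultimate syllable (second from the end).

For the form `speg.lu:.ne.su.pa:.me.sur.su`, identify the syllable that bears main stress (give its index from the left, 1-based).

7

Weights: 1 speg H, 2 lu: L, 3 ne L, 4 su L, 5 pa: L, 6 me L, 7 sur H, 8 su L.
Heavy syllables in the domain: 1, 7. The rightmost is syllable 7 (sur).
Primary stress: syllable 7 → speg.lu:.ne.su.pa:.me.ˈsur.su.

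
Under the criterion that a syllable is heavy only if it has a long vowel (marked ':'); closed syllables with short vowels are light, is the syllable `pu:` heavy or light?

`pu:`: long vowel, open (no coda). Long vowel → heavy.

heavy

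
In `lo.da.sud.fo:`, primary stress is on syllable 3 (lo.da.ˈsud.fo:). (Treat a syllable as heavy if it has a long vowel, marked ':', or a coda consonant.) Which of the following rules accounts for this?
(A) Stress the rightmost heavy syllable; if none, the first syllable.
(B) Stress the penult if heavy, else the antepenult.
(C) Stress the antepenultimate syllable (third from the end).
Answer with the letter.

B

Rule A → syllable 4 (observed: 3).
Rule B → syllable 3 ✓.
Rule C → syllable 2 (observed: 3).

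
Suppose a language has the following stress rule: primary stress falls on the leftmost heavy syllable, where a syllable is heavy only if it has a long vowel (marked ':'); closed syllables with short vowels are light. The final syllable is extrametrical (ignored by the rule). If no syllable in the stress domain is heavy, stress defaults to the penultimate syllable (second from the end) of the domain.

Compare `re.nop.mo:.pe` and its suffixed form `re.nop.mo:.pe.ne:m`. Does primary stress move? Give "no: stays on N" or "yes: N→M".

no: stays on 3

Base `re.nop.mo:.pe` (4 syllables):
  The final syllable (4, pe) is extrametrical; the stress domain is syllables 1–3.
  Weights: 1 re L, 2 nop L, 3 mo: H.
  Heavy syllables in the domain: 3. The leftmost is syllable 3 (mo:).
  → primary stress on syllable 3.
Suffixed `re.nop.mo:.pe.ne:m` (5 syllables):
  The final syllable (5, ne:m) is extrametrical; the stress domain is syllables 1–4.
  Weights: 1 re L, 2 nop L, 3 mo: H, 4 pe L.
  Heavy syllables in the domain: 3. The leftmost is syllable 3 (mo:).
  → primary stress on syllable 3.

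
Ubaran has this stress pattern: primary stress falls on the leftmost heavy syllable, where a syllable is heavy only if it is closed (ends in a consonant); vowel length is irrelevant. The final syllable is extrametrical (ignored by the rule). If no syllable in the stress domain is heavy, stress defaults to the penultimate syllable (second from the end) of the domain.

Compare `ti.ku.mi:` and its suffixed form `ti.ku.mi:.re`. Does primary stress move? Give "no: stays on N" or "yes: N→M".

yes: 1→2

Base `ti.ku.mi:` (3 syllables):
  The final syllable (3, mi:) is extrametrical; the stress domain is syllables 1–2.
  Weights: 1 ti L, 2 ku L.
  No heavy syllable in the domain; default to the penultimate syllable (second from the end) of the domain = syllable 1.
  → primary stress on syllable 1.
Suffixed `ti.ku.mi:.re` (4 syllables):
  The final syllable (4, re) is extrametrical; the stress domain is syllables 1–3.
  Weights: 1 ti L, 2 ku L, 3 mi: L.
  No heavy syllable in the domain; default to the penultimate syllable (second from the end) of the domain = syllable 2.
  → primary stress on syllable 2.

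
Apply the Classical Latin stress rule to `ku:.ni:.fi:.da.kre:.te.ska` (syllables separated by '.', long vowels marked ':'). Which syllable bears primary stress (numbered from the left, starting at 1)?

5

Classical Latin: stress the penult if heavy (long vowel or closed), else the antepenult.
Weights: 5 kre: H, 6 te L, 7 ska L.
The penult (syllable 6, te) is light, so stress falls on the antepenult (syllable 5, kre:).
Stress on syllable 5: ku:.ni:.fi:.da.ˈkre:.te.ska.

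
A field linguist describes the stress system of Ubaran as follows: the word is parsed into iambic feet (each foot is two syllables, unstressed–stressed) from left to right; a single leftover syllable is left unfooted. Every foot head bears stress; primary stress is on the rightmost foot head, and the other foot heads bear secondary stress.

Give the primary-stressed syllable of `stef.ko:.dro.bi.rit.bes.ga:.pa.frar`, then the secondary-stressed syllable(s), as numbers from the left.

primary 8, secondary 2, 4, 6

Parse left to right into iambic (σˈσ) feet: (stef.ˈko:) (dro.ˈbi) (rit.ˈbes) (ga:.ˈpa) frar. Syllable 9 is left unfooted.
Foot heads (stressed positions): 2, 4, 6, 8.
End Rule Rightmost: primary stress on the rightmost head = syllable 8.
Secondary stress on 2, 4, 6: stef.ˌko:.dro.ˌbi.rit.ˌbes.ga:.ˈpa.frar.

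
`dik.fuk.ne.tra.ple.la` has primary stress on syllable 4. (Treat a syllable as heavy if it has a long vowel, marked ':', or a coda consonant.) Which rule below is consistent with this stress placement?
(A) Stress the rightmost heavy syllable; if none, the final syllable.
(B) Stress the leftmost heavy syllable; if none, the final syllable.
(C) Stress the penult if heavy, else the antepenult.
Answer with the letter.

Rule A → syllable 2 (observed: 4).
Rule B → syllable 1 (observed: 4).
Rule C → syllable 4 ✓.

C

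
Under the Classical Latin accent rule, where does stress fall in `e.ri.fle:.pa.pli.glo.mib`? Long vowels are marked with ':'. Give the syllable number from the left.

Classical Latin: stress the penult if heavy (long vowel or closed), else the antepenult.
Weights: 5 pli L, 6 glo L, 7 mib H.
The penult (syllable 6, glo) is light, so stress falls on the antepenult (syllable 5, pli).
Stress on syllable 5: e.ri.fle:.pa.ˈpli.glo.mib.

5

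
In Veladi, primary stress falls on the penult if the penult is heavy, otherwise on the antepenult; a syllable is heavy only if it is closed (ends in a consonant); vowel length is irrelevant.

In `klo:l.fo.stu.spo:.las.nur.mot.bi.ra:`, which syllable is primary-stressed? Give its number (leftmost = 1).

Weights: 7 mot H, 8 bi L, 9 ra: L.
The penult (syllable 8, bi) is light, so stress falls on the antepenult (syllable 7, mot).
Primary stress: syllable 7 → klo:l.fo.stu.spo:.las.nur.ˈmot.bi.ra:.

7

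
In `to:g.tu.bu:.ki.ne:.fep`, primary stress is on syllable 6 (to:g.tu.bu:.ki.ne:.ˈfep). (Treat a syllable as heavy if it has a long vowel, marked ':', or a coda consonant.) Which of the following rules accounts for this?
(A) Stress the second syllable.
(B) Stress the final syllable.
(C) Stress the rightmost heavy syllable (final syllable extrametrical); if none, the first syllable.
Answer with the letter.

B

Rule A → syllable 2 (observed: 6).
Rule B → syllable 6 ✓.
Rule C → syllable 5 (observed: 6).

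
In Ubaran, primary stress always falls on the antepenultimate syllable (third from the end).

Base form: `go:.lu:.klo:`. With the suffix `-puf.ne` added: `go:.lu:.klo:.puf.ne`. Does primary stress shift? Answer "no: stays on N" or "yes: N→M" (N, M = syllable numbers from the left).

yes: 1→3

Base `go:.lu:.klo:` (3 syllables):
  The word has 3 syllables; the antepenultimate syllable (third from the end) is syllable 1 (go:).
  → primary stress on syllable 1.
Suffixed `go:.lu:.klo:.puf.ne` (5 syllables):
  The word has 5 syllables; the antepenultimate syllable (third from the end) is syllable 3 (klo:).
  → primary stress on syllable 3.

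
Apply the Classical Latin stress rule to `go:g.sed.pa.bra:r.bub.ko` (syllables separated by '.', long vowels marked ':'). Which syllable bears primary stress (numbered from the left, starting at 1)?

Classical Latin: stress the penult if heavy (long vowel or closed), else the antepenult.
Weights: 4 bra:r H, 5 bub H, 6 ko L.
The penult (syllable 5, bub) is heavy, so it takes stress.
Stress on syllable 5: go:g.sed.pa.bra:r.ˈbub.ko.

5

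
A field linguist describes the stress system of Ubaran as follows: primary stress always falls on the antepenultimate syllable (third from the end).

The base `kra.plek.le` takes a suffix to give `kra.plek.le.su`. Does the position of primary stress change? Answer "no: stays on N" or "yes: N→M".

yes: 1→2

Base `kra.plek.le` (3 syllables):
  The word has 3 syllables; the antepenultimate syllable (third from the end) is syllable 1 (kra).
  → primary stress on syllable 1.
Suffixed `kra.plek.le.su` (4 syllables):
  The word has 4 syllables; the antepenultimate syllable (third from the end) is syllable 2 (plek).
  → primary stress on syllable 2.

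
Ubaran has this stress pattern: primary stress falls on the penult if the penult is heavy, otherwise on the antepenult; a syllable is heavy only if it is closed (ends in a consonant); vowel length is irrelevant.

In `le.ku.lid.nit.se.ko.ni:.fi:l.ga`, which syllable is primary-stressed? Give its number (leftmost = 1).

Weights: 7 ni: L, 8 fi:l H, 9 ga L.
The penult (syllable 8, fi:l) is heavy, so it takes stress.
Primary stress: syllable 8 → le.ku.lid.nit.se.ko.ni:.ˈfi:l.ga.

8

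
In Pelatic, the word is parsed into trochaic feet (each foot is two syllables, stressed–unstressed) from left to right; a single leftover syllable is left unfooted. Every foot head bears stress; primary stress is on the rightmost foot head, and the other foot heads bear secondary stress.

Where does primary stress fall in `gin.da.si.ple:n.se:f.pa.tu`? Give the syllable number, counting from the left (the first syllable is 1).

5

Parse left to right into trochaic (ˈσσ) feet: (ˈgin.da) (ˈsi.ple:n) (ˈse:f.pa) tu. Syllable 7 is left unfooted.
Foot heads (stressed positions): 1, 3, 5.
End Rule Rightmost: primary stress on the rightmost head = syllable 5.
Primary stress: syllable 5 → gin.da.si.ple:n.ˈse:f.pa.tu.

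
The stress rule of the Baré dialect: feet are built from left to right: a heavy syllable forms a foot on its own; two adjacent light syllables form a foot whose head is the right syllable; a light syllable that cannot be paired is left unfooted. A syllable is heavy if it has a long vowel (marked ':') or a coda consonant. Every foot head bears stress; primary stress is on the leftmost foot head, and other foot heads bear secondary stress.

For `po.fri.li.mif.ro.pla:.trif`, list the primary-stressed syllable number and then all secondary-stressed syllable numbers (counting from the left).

primary 2, secondary 4, 6, 7

Weights: 1 po L, 2 fri L, 3 li L, 4 mif H, 5 ro L, 6 pla: H, 7 trif H.
Parse left to right (heavy = foot alone; LL = one foot; stranded L unfooted): (po.ˈfri) li (ˈmif) ro (ˈpla:) (ˈtrif).
Foot heads: 2, 4, 6, 7.
Primary stress on the leftmost head = syllable 2.
Secondary stress on 4, 6, 7: po.ˈfri.li.ˌmif.ro.ˌpla:.ˌtrif.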